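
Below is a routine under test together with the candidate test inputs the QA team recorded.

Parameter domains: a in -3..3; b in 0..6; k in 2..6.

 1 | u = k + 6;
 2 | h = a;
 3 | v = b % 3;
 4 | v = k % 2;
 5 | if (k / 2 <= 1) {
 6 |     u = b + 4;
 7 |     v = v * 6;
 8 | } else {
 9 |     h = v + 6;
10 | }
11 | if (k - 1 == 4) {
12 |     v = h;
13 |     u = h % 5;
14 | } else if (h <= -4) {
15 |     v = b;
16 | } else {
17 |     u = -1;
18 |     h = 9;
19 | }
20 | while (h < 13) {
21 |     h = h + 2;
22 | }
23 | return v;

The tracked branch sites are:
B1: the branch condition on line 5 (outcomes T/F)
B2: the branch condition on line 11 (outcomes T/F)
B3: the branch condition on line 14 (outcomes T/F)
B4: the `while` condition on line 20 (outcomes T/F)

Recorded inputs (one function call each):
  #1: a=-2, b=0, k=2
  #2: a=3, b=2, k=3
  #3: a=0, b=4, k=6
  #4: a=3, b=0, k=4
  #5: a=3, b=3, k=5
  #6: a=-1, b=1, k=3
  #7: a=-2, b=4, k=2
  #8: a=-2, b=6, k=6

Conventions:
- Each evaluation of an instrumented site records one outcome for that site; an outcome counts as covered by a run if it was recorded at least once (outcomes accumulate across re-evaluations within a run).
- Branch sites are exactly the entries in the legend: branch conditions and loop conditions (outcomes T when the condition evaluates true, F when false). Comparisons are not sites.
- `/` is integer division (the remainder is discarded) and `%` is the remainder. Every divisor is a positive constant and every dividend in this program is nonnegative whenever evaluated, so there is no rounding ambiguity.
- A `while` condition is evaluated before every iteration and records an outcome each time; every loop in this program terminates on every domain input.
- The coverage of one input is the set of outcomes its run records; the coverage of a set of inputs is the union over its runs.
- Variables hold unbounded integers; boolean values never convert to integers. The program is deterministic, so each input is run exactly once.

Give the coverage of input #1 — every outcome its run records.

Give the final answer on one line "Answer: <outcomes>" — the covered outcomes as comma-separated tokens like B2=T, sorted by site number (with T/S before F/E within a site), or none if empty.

Running input #1 (a=-2, b=0, k=2), event by event:
  B1->T, B2->F, B3->F, B4->T, B4->T, B4->F
deduplicating events, the covered set is: B1=T, B2=F, B3=F, B4=T, B4=F

Answer: B1=T, B2=F, B3=F, B4=T, B4=F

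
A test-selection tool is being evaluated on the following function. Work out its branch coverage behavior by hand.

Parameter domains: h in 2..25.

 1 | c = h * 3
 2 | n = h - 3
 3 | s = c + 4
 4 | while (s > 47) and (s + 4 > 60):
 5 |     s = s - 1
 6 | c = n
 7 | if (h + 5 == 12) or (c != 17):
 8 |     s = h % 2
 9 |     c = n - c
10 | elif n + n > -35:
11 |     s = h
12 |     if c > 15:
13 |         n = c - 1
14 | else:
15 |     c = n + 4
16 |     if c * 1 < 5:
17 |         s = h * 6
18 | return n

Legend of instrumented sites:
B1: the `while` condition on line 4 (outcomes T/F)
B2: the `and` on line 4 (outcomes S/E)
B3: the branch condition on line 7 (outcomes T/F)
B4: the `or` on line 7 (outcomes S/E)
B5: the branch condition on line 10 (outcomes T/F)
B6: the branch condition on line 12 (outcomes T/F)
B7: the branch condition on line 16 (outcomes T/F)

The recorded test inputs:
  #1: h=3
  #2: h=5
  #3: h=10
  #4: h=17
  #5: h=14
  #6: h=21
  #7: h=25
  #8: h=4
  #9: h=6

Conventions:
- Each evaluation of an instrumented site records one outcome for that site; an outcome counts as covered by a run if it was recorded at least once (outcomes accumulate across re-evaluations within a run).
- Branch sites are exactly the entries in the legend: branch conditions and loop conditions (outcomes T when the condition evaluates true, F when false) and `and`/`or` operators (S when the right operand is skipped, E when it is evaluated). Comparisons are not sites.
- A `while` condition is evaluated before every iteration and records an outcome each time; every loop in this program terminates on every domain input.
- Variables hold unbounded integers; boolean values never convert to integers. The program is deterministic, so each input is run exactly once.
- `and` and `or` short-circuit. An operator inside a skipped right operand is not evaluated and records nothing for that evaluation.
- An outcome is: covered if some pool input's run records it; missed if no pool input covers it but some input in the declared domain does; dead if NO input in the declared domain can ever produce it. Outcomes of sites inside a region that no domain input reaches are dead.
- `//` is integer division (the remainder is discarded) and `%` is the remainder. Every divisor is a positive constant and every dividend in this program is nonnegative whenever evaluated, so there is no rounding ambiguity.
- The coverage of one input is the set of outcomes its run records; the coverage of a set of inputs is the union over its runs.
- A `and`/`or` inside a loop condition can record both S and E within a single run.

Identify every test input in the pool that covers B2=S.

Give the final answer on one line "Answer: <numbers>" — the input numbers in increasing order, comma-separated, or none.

input #1 (h=3): hits B2=S
input #2 (h=5): hits B2=S
input #3 (h=10): hits B2=S
input #4 (h=17): never hits B2=S
input #5 (h=14): hits B2=S
input #6 (h=21): never hits B2=S
input #7 (h=25): never hits B2=S
input #8 (h=4): hits B2=S
input #9 (h=6): hits B2=S

Answer: 1, 2, 3, 5, 8, 9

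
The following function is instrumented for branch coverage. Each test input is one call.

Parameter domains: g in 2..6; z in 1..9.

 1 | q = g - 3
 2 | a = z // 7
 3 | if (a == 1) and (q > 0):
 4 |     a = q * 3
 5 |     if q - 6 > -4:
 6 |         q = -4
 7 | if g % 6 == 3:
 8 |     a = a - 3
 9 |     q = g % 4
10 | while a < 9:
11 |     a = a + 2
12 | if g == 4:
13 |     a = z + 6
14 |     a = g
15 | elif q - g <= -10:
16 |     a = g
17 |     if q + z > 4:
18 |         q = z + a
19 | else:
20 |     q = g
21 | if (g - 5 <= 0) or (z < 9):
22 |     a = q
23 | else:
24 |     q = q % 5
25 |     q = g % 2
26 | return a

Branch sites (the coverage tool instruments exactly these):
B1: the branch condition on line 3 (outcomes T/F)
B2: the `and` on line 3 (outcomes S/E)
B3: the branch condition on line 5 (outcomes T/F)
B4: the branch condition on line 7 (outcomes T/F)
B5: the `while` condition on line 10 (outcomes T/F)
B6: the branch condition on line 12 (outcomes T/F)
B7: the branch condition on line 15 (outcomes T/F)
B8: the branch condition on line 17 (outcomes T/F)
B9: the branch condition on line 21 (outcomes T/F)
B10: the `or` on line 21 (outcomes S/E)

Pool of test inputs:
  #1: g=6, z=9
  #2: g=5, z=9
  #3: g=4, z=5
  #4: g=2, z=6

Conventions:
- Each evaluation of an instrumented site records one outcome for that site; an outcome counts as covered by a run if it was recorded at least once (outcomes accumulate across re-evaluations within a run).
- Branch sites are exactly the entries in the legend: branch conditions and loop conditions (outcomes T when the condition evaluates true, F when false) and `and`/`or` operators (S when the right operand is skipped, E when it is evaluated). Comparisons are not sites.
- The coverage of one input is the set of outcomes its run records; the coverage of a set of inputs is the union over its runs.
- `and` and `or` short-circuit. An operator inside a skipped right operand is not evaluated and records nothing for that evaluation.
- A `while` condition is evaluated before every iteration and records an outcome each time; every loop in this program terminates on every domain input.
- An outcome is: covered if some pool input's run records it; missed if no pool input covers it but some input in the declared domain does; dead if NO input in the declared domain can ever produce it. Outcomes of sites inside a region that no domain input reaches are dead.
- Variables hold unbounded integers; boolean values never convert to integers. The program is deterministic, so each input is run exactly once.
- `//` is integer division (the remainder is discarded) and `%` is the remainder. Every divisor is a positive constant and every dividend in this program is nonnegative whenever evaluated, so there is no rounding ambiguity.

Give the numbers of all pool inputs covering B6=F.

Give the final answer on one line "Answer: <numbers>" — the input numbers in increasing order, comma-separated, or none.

input #1 (g=6, z=9): produces B6=F
input #2 (g=5, z=9): produces B6=F
input #3 (g=4, z=5): does not produce B6=F
input #4 (g=2, z=6): produces B6=F

Answer: 1, 2, 4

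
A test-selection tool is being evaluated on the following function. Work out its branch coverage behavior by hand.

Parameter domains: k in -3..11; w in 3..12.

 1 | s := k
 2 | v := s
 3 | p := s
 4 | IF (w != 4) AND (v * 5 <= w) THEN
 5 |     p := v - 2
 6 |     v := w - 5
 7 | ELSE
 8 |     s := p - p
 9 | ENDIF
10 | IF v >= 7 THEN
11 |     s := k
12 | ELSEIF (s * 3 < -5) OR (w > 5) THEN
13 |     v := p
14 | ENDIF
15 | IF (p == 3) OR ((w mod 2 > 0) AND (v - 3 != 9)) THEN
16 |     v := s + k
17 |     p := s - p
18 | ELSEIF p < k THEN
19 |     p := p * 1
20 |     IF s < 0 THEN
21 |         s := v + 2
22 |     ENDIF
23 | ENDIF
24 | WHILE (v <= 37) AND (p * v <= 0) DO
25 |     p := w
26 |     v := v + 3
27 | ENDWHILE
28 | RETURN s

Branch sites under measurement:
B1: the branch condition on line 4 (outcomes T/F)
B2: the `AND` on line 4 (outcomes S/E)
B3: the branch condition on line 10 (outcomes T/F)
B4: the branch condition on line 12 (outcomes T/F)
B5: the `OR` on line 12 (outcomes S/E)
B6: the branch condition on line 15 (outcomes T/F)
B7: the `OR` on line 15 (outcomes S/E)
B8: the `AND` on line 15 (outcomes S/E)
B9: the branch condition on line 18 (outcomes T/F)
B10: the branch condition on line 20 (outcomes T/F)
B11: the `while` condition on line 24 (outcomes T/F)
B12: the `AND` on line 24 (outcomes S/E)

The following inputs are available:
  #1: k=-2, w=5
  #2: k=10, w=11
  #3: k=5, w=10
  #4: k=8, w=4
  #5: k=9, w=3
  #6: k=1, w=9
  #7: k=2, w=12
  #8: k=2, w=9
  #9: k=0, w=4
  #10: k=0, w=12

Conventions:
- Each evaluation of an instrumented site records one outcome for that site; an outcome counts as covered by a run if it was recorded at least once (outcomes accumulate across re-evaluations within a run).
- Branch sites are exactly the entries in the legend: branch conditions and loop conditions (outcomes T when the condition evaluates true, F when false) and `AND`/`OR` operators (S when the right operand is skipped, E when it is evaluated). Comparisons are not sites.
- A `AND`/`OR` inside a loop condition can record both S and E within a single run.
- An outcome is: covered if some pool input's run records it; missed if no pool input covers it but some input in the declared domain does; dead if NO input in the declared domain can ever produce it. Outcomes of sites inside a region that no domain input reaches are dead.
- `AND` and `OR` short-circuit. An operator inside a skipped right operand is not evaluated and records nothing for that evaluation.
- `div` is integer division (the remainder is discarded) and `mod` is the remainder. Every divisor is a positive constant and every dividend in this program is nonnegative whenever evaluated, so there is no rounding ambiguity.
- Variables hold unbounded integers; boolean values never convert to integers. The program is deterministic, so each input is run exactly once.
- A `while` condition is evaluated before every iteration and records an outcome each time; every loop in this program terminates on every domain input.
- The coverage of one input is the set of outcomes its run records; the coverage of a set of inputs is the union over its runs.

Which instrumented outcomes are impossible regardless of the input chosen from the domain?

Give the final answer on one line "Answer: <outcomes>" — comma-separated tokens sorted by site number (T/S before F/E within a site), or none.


exhaustive pass over the 150-input domain:
  B12=S: unreachable across the whole domain -> dead
  reachable outcomes have witnesses, e.g. B1=T (e.g. k=-3, w=3), B1=F (e.g. k=-3, w=4), B2=S (e.g. k=-3, w=4), B2=E (e.g. k=-3, w=3)
Answer: B12=S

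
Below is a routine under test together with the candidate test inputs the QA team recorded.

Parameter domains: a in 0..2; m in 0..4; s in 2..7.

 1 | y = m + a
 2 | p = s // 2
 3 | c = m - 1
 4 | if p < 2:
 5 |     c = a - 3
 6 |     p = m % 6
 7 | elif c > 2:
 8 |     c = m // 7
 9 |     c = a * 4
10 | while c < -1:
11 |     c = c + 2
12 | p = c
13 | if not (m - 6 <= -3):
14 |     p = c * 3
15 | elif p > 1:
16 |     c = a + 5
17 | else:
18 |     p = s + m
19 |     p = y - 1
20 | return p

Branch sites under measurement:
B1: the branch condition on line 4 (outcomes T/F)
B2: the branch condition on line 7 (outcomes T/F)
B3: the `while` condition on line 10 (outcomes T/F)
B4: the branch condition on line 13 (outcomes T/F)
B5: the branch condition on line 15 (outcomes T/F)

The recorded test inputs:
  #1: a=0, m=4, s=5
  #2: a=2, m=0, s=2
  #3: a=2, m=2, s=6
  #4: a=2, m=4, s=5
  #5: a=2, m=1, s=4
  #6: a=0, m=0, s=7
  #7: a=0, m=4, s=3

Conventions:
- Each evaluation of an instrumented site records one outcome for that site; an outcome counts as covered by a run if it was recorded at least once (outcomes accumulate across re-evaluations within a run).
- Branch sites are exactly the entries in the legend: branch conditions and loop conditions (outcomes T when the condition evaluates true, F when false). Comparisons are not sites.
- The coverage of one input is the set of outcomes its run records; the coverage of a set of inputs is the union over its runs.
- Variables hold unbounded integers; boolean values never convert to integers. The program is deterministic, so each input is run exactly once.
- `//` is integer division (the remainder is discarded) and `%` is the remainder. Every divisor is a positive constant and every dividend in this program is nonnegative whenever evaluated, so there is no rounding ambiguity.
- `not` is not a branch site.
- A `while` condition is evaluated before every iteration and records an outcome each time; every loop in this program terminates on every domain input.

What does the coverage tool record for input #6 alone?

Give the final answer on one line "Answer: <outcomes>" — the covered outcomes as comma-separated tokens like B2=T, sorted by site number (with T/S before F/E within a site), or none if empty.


Event log for input #6 (a=0, m=0, s=7):
  B1->F, B2->F, B3->F, B4->F, B5->F
distinct outcomes covered: B1=F, B2=F, B3=F, B4=F, B5=F
Answer: B1=F, B2=F, B3=F, B4=F, B5=F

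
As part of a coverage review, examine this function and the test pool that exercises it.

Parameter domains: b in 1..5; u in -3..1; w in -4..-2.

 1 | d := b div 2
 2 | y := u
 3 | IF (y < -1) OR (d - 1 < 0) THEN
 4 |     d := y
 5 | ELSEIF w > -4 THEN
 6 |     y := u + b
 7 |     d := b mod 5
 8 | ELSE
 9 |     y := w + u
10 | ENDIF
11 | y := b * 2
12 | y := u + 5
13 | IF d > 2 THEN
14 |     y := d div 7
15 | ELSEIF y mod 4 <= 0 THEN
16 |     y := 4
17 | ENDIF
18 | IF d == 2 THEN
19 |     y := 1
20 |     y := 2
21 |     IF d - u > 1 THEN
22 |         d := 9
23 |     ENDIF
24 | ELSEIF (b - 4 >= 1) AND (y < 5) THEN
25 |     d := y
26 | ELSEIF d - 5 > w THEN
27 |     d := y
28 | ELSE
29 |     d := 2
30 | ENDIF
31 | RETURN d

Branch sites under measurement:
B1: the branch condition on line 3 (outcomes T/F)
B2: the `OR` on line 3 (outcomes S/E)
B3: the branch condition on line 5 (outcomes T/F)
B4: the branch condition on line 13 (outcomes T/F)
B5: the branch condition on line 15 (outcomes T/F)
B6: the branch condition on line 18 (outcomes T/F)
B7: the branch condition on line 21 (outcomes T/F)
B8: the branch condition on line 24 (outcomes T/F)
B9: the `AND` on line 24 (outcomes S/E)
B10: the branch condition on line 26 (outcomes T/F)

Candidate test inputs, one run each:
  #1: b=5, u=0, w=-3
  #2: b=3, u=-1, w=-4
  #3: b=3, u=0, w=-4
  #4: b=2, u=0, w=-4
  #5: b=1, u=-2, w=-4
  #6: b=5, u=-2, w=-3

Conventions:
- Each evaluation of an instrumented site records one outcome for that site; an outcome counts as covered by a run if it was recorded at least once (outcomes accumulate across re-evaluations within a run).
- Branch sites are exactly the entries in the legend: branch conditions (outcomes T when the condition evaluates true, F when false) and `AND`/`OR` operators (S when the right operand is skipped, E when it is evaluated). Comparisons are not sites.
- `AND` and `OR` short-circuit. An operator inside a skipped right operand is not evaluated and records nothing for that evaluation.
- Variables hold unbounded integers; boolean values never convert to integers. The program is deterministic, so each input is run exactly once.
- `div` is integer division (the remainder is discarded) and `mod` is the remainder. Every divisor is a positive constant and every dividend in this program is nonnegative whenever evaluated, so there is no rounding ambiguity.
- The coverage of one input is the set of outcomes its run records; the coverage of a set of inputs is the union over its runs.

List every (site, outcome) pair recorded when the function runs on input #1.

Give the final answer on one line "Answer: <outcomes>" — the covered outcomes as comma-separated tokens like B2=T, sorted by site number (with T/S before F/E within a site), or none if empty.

Running input #1 (b=5, u=0, w=-3), event by event:
  B2->E, B1->F, B3->T, B4->F, B5->F, B6->F, B9->E, B8->F, B10->F
deduplicating events, the covered set is: B1=F, B2=E, B3=T, B4=F, B5=F, B6=F, B8=F, B9=E, B10=F

Answer: B1=F, B2=E, B3=T, B4=F, B5=F, B6=F, B8=F, B9=E, B10=F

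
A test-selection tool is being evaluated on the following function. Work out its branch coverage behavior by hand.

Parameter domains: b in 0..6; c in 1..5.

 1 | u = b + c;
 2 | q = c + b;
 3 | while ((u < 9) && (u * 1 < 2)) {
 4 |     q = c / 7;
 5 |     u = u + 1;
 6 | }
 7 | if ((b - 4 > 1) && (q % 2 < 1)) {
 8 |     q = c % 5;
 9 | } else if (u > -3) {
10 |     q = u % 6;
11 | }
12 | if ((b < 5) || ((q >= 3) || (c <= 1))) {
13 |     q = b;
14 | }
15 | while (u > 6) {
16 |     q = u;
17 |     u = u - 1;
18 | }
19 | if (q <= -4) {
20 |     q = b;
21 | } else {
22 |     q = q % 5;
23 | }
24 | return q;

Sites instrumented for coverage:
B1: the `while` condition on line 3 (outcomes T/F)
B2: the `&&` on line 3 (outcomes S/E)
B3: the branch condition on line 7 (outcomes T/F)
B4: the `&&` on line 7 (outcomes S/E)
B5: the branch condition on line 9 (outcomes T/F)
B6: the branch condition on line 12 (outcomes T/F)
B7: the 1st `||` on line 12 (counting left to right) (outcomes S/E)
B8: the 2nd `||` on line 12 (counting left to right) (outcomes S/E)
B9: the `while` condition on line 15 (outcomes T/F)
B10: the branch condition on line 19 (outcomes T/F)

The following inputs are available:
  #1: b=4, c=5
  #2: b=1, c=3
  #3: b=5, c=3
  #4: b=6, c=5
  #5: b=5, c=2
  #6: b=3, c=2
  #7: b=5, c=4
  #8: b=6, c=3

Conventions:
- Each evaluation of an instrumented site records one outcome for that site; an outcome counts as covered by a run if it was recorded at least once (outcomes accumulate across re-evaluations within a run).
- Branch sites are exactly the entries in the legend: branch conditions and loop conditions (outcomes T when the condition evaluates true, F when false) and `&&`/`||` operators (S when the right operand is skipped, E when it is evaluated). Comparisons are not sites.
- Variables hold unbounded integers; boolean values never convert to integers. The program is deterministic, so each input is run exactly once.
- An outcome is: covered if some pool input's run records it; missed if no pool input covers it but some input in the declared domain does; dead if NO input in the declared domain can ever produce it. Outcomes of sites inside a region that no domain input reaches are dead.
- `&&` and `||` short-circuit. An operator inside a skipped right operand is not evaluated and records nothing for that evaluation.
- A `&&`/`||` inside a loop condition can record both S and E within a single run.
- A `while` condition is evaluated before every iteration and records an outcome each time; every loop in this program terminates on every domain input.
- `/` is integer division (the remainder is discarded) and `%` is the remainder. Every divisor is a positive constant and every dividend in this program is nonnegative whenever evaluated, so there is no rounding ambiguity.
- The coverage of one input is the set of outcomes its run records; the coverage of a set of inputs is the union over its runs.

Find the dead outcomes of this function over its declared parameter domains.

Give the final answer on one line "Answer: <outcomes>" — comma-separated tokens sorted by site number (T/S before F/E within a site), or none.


checking every outcome against all 35 domain inputs:
  B5=F: unreachable across the whole domain -> dead
  B10=T: unreachable across the whole domain -> dead
  reachable outcomes have witnesses, e.g. B1=T (e.g. b=0, c=1), B1=F (e.g. b=0, c=1), B2=S (e.g. b=4, c=5), B2=E (e.g. b=0, c=1)
Answer: B5=F, B10=T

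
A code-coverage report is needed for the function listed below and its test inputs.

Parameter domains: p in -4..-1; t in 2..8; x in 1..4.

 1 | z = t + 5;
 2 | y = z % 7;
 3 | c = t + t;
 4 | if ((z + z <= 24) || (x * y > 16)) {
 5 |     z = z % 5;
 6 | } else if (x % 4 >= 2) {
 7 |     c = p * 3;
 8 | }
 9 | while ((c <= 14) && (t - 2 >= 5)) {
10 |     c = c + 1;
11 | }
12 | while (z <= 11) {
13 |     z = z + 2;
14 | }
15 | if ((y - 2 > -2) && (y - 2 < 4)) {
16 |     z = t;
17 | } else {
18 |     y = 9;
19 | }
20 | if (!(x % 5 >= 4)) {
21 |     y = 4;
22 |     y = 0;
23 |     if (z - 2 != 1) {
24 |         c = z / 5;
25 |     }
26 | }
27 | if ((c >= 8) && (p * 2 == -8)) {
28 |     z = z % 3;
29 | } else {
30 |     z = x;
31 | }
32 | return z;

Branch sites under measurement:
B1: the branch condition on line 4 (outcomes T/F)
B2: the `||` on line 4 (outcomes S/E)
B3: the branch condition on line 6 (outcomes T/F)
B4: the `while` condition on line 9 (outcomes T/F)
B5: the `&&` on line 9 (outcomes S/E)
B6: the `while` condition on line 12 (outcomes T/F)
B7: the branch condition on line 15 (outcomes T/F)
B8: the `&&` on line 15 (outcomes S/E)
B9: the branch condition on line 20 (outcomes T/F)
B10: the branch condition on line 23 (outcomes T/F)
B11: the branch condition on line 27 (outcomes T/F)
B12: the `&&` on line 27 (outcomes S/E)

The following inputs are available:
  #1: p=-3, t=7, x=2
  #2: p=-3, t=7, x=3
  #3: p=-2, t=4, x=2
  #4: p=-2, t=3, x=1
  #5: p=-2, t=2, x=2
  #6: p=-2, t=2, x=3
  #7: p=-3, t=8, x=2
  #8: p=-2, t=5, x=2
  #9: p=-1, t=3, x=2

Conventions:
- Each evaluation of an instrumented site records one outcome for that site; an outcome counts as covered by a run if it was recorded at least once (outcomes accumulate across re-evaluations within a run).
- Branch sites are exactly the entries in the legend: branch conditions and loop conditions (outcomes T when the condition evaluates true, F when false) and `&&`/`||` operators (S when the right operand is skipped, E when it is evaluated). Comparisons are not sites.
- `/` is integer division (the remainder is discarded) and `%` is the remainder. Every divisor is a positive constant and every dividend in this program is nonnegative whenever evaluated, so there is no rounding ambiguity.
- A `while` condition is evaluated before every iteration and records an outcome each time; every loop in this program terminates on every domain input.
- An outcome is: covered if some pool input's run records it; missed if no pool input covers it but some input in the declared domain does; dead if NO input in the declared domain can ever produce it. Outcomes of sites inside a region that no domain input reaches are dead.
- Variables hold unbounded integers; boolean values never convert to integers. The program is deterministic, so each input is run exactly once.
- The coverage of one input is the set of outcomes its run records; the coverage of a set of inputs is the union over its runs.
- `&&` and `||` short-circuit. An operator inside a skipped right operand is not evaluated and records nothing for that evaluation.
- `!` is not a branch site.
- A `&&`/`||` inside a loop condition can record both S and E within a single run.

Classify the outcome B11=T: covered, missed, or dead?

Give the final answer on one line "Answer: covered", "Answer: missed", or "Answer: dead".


no pool input records B11=T
but domain input (p=-4, t=4, x=4) does record it -> reachable, so missed
Answer: missed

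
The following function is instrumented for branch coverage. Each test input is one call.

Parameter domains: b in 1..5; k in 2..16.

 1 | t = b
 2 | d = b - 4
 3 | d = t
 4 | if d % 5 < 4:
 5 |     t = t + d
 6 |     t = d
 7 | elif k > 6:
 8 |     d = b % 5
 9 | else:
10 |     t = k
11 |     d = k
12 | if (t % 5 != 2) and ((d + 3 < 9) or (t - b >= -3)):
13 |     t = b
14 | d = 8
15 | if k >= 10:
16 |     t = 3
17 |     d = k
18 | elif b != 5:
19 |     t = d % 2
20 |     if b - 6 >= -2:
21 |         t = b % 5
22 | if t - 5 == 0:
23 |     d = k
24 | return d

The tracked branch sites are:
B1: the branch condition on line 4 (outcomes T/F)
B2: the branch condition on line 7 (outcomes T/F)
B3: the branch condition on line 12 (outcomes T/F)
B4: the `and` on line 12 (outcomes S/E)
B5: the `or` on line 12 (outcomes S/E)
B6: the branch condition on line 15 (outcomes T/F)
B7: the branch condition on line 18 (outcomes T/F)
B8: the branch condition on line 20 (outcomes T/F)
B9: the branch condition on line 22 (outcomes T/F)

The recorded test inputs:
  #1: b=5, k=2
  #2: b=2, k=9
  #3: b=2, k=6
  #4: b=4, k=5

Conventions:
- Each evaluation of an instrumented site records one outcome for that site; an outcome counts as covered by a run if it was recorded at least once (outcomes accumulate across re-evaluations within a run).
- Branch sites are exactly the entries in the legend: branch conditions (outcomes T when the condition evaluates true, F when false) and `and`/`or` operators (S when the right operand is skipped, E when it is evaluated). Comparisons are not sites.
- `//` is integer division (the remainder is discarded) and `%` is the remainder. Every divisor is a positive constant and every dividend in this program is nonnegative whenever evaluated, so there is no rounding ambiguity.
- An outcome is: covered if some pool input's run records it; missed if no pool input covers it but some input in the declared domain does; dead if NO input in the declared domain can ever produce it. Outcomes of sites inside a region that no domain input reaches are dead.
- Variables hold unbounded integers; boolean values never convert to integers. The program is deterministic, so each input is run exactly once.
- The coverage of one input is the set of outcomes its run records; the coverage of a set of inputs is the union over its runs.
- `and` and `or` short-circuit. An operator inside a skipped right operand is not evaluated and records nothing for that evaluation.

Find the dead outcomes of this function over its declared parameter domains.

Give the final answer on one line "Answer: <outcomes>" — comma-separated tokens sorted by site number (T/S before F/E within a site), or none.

sweeping the full domain (75 inputs) for each outcome:
  reachable outcomes have witnesses, e.g. B1=T (e.g. b=1, k=2), B1=F (e.g. b=4, k=2), B2=T (e.g. b=4, k=7), B2=F (e.g. b=4, k=2)

Answer: none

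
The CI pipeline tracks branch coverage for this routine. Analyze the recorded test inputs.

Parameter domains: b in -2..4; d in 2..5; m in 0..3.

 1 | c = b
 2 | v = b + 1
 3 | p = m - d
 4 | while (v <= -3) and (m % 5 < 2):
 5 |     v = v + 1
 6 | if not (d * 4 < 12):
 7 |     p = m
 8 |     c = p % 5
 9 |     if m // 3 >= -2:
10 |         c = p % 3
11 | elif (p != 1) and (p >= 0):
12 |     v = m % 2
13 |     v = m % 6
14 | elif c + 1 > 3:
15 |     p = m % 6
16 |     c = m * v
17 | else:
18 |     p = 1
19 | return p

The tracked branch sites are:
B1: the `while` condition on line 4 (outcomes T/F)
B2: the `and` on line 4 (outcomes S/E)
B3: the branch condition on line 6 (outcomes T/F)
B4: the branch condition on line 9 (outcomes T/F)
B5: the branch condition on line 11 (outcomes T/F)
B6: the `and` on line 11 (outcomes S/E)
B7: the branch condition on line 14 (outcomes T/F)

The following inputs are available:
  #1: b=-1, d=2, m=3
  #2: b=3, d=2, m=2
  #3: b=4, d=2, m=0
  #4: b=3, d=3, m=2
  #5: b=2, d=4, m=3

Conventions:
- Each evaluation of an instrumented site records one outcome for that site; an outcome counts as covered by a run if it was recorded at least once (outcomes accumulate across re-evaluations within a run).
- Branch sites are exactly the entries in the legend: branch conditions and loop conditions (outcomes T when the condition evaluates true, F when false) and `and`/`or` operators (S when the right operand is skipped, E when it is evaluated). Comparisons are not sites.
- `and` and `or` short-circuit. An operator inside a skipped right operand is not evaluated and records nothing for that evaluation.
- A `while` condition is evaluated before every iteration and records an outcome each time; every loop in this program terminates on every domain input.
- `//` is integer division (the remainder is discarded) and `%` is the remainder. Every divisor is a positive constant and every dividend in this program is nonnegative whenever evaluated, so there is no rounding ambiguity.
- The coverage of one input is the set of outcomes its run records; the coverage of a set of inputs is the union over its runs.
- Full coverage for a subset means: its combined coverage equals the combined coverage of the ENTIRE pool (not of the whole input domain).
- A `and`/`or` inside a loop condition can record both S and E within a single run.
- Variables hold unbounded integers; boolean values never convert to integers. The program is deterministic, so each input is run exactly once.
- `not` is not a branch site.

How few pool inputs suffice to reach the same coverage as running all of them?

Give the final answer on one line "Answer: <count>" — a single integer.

#1 (b=-1, d=2, m=3) -> B2->S, B1->F, B3->F, B6->S, B5->F, B7->F; covered: B1=F, B2=S, B3=F, B5=F, B6=S, B7=F
#2 (b=3, d=2, m=2) -> B2->S, B1->F, B3->F, B6->E, B5->T; covered: B1=F, B2=S, B3=F, B5=T, B6=E
#3 (b=4, d=2, m=0) -> B2->S, B1->F, B3->F, B6->E, B5->F, B7->T; covered: B1=F, B2=S, B3=F, B5=F, B6=E, B7=T
#4 (b=3, d=3, m=2) -> B2->S, B1->F, B3->T, B4->T; covered: B1=F, B2=S, B3=T, B4=T
#5 (b=2, d=4, m=3) -> B2->S, B1->F, B3->T, B4->T; covered: B1=F, B2=S, B3=T, B4=T
union over all inputs: B1=F, B2=S, B3=T, B3=F, B4=T, B5=T, B5=F, B6=S, B6=E, B7=T, B7=F (11 outcomes)
checked all size-1 subsets: none covers 11 outcomes (max 6/11)
checked all size-2 subsets: none covers 11 outcomes (max 8/11)
checked all size-3 subsets: none covers 11 outcomes (max 10/11)
size 4: inputs {1, 2, 3, 4} cover all 11 outcomes, and no lexicographically smaller subset of this size does

Answer: 4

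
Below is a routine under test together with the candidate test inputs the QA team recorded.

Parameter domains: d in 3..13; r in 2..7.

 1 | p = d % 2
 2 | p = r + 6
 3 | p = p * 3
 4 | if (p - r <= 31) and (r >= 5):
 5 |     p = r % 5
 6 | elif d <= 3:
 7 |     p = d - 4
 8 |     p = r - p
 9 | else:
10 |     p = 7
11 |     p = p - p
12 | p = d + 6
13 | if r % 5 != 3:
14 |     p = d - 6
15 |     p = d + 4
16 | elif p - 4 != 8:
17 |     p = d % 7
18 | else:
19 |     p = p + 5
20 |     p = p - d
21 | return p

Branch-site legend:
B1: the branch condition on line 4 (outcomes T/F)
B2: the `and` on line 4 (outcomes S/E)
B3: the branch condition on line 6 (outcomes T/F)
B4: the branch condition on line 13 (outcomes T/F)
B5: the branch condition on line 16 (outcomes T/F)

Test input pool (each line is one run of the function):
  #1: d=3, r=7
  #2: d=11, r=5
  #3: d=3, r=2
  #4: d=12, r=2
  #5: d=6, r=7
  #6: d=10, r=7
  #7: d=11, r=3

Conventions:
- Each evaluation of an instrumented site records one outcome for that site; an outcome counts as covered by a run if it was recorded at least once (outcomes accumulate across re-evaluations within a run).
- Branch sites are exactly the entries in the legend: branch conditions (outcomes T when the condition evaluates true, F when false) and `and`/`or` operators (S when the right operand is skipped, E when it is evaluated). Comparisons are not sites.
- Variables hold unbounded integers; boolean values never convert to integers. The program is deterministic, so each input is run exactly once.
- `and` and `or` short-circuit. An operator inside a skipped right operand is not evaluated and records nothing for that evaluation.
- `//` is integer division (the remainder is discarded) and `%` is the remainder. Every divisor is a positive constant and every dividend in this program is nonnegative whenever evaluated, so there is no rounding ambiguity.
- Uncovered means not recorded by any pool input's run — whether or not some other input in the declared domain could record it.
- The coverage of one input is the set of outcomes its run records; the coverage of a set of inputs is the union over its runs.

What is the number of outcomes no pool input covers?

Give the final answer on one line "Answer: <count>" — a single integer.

input #1 (d=3, r=7): events B2->S, B1->F, B3->T, B4->T; covers B1=F, B2=S, B3=T, B4=T
input #2 (d=11, r=5): events B2->E, B1->T, B4->T; covers B1=T, B2=E, B4=T
input #3 (d=3, r=2): events B2->E, B1->F, B3->T, B4->T; covers B1=F, B2=E, B3=T, B4=T
input #4 (d=12, r=2): events B2->E, B1->F, B3->F, B4->T; covers B1=F, B2=E, B3=F, B4=T
input #5 (d=6, r=7): events B2->S, B1->F, B3->F, B4->T; covers B1=F, B2=S, B3=F, B4=T
input #6 (d=10, r=7): events B2->S, B1->F, B3->F, B4->T; covers B1=F, B2=S, B3=F, B4=T
input #7 (d=11, r=3): events B2->E, B1->F, B3->F, B4->F, B5->T; covers B1=F, B2=E, B3=F, B4=F, B5=T
union over the pool: B1=T, B1=F, B2=S, B2=E, B3=T, B3=F, B4=T, B4=F, B5=T
uncovered (1 of 10): B5=F

Answer: 1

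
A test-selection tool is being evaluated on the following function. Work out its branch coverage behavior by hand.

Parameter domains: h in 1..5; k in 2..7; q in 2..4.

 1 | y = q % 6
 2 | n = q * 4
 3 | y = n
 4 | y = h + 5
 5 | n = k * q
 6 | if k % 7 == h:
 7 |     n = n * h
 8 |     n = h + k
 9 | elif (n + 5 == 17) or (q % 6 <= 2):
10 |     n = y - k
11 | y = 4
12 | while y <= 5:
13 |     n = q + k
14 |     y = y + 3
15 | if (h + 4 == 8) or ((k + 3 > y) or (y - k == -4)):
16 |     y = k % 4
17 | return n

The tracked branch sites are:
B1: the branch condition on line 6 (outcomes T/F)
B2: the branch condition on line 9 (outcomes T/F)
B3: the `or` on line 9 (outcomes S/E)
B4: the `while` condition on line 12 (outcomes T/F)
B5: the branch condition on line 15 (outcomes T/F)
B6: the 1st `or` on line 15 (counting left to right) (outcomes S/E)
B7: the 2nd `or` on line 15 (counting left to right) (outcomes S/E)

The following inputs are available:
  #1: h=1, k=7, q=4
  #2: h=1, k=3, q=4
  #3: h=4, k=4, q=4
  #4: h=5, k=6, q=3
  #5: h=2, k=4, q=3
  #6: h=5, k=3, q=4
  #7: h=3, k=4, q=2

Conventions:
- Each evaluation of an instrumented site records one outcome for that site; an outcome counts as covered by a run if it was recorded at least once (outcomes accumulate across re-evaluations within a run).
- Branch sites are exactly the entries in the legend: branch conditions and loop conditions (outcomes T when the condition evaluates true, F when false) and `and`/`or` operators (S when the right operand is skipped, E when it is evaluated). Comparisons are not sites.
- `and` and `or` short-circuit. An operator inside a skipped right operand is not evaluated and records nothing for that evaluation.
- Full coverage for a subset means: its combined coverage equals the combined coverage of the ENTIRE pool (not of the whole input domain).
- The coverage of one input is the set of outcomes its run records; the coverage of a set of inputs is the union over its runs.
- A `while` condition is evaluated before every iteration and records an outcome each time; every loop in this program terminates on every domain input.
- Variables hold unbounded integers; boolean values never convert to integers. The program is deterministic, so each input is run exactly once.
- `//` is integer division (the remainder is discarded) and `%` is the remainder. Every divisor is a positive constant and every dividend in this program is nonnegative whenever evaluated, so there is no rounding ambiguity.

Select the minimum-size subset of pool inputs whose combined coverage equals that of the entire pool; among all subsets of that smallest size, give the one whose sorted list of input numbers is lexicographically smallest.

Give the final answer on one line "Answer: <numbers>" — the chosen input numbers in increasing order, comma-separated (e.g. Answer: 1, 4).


#1 (h=1, k=7, q=4) -> covered: B1=F, B2=F, B3=E, B4=T, B4=F, B5=T, B6=E, B7=S
#2 (h=1, k=3, q=4) -> covered: B1=F, B2=T, B3=S, B4=T, B4=F, B5=F, B6=E, B7=E
#3 (h=4, k=4, q=4) -> covered: B1=T, B4=T, B4=F, B5=T, B6=S
#4 (h=5, k=6, q=3) -> covered: B1=F, B2=F, B3=E, B4=T, B4=F, B5=T, B6=E, B7=S
#5 (h=2, k=4, q=3) -> covered: B1=F, B2=T, B3=S, B4=T, B4=F, B5=F, B6=E, B7=E
#6 (h=5, k=3, q=4) -> covered: B1=F, B2=T, B3=S, B4=T, B4=F, B5=F, B6=E, B7=E
#7 (h=3, k=4, q=2) -> covered: B1=F, B2=T, B3=E, B4=T, B4=F, B5=F, B6=E, B7=E
union over all inputs: B1=T, B1=F, B2=T, B2=F, B3=S, B3=E, B4=T, B4=F, B5=T, B5=F, B6=S, B6=E, B7=S, B7=E (14 outcomes)
no size-1 subset reaches all 14 outcomes (best union: 8/14)
no size-2 subset reaches all 14 outcomes (best union: 12/14)
size 3: inputs {1, 2, 3} cover all 14 outcomes, and no lexicographically smaller subset of this size does
Answer: 1, 2, 3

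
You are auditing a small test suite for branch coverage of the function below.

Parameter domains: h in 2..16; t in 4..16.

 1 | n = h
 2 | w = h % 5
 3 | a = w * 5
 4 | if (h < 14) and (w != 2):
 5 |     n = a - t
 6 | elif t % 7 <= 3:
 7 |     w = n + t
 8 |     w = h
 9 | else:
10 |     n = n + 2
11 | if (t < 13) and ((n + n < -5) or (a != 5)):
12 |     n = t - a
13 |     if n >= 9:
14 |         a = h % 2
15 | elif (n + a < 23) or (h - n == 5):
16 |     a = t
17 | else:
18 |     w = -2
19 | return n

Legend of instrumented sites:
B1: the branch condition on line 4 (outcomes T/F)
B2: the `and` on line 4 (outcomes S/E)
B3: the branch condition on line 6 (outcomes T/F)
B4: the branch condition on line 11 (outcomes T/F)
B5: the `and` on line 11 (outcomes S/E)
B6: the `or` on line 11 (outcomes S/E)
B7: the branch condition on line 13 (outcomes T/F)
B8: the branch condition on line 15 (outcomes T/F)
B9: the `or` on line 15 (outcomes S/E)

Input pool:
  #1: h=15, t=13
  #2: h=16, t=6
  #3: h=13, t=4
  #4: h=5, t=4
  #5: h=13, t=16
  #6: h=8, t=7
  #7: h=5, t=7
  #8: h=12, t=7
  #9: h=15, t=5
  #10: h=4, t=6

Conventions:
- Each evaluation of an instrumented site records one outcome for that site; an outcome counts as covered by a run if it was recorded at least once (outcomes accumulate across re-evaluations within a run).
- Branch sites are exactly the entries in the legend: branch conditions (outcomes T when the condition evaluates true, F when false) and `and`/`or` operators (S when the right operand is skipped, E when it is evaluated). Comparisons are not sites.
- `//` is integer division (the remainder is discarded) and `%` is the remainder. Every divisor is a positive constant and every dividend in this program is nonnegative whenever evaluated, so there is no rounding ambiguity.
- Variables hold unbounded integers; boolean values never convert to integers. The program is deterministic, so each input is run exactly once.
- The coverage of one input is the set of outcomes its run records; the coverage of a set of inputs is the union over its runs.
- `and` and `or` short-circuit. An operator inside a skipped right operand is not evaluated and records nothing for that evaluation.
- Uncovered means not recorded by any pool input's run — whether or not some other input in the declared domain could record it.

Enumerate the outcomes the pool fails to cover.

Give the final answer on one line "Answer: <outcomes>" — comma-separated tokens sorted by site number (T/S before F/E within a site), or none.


input #1 (h=15, t=13): events B2->S, B1->F, B3->F, B5->S, B4->F, B9->S, B8->T; covers B1=F, B2=S, B3=F, B4=F, B5=S, B8=T, B9=S
input #2 (h=16, t=6): events B2->S, B1->F, B3->F, B5->E, B6->E, B4->F, B9->E, B8->F; covers B1=F, B2=S, B3=F, B4=F, B5=E, B6=E, B8=F, B9=E
input #3 (h=13, t=4): events B2->E, B1->T, B5->E, B6->E, B4->T, B7->F; covers B1=T, B2=E, B4=T, B5=E, B6=E, B7=F
input #4 (h=5, t=4): events B2->E, B1->T, B5->E, B6->S, B4->T, B7->F; covers B1=T, B2=E, B4=T, B5=E, B6=S, B7=F
input #5 (h=13, t=16): events B2->E, B1->T, B5->S, B4->F, B9->S, B8->T; covers B1=T, B2=E, B4=F, B5=S, B8=T, B9=S
input #6 (h=8, t=7): events B2->E, B1->T, B5->E, B6->E, B4->T, B7->F; covers B1=T, B2=E, B4=T, B5=E, B6=E, B7=F
input #7 (h=5, t=7): events B2->E, B1->T, B5->E, B6->S, B4->T, B7->F; covers B1=T, B2=E, B4=T, B5=E, B6=S, B7=F
input #8 (h=12, t=7): events B2->E, B1->F, B3->T, B5->E, B6->E, B4->T, B7->F; covers B1=F, B2=E, B3=T, B4=T, B5=E, B6=E, B7=F
input #9 (h=15, t=5): events B2->S, B1->F, B3->F, B5->E, B6->E, B4->T, B7->F; covers B1=F, B2=S, B3=F, B4=T, B5=E, B6=E, B7=F
input #10 (h=4, t=6): events B2->E, B1->T, B5->E, B6->E, B4->T, B7->F; covers B1=T, B2=E, B4=T, B5=E, B6=E, B7=F
union over the pool: B1=T, B1=F, B2=S, B2=E, B3=T, B3=F, B4=T, B4=F, B5=S, B5=E, B6=S, B6=E, B7=F, B8=T, B8=F, B9=S, B9=E
uncovered (1 of 18): B7=T
Answer: B7=T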